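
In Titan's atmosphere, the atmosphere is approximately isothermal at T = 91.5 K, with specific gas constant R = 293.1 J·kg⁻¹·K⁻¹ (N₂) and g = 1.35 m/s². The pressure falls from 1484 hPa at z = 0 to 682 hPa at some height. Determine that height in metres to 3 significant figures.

z ≈ 15400 m

Scale height: H = RT/g = 293.1 × 91.5 / 1.35 = 19866 m.
Invert the barometric formula: z = H ln(P₀/P).
P₀/P = 1484/682 = 2.1760; ln(2.1760) = 0.77749.
z = 19866 × 0.77749 = 15446 m.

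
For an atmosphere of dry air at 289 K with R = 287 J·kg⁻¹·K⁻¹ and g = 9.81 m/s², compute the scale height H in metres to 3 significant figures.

H ≈ 8450 m

The scale height of an isothermal atmosphere is H = RT/g.
H = 287 × 289 / 9.81 = 82943/9.81 = 8454.9 m.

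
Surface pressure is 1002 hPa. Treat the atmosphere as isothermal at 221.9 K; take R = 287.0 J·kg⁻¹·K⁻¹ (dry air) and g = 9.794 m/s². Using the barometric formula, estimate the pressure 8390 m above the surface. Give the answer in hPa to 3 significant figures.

Scale height: H = RT/g = 287.0 × 221.9 / 9.794 = 6502.5 m.
Barometric formula: P = P₀ exp(−z/H).
z/H = 8390.0/6502.5 = 1.2903; exp(−1.2903) = 0.27519.
P = 1002 × 0.27519 = 275.74 hPa.

P ≈ 276 hPa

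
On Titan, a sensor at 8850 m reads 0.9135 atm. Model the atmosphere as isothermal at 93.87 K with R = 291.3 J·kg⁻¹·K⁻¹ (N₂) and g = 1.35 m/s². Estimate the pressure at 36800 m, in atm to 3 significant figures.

Scale height: H = RT/g = 291.3 × 93.87 / 1.35 = 20255 m.
Between two levels, P₂ = P₁ exp(−Δz/H) with Δz = z₂ − z₁.
Δz = 36800 − 8850.0 = 27950 m; Δz/H = 27950/20255 = 1.3799.
P₂ = 0.9135 × exp(−1.3799) = 0.9135 × 0.25160 = 0.22984 atm.

P ≈ 0.230 atm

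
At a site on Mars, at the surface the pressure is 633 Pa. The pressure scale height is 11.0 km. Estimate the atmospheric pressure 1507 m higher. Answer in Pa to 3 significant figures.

Barometric formula: P = P₀ exp(−z/H).
z/H = 1507.0/11000 = 0.13700; exp(−0.13700) = 0.87197.
P = 633 × 0.87197 = 551.96 Pa.

P ≈ 552 Pa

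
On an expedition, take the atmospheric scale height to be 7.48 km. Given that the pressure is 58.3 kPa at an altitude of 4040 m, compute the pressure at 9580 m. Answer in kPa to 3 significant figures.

P ≈ 27.8 kPa

Between two levels, P₂ = P₁ exp(−Δz/H) with Δz = z₂ − z₁.
Δz = 9580.0 − 4040.0 = 5540.0 m; Δz/H = 5540.0/7480.0 = 0.74064.
P₂ = 58.3 × exp(−0.74064) = 58.3 × 0.47681 = 27.798 kPa.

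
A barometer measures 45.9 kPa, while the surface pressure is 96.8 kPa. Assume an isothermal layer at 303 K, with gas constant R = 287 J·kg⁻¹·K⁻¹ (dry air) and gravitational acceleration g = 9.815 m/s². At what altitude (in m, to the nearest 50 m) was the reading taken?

z ≈ 6600 m

Scale height: H = RT/g = 287 × 303 / 9.815 = 8860.0 m.
Invert the barometric formula: z = H ln(P₀/P).
P₀/P = 96.8/45.9 = 2.1089; ln(2.1089) = 0.74617.
z = 8860.0 × 0.74617 = 6611.1 m.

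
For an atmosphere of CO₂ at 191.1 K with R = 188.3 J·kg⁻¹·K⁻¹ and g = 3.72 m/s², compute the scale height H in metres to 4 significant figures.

The scale height of an isothermal atmosphere is H = RT/g.
H = 188.3 × 191.1 / 3.72 = 35984/3.72 = 9673.1 m.

H ≈ 9673 m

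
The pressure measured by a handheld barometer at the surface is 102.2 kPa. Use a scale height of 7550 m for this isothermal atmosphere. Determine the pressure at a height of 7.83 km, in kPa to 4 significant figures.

P ≈ 36.23 kPa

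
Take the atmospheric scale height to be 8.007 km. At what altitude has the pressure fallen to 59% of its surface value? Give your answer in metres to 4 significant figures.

Set P/P₀ = exp(−z/H) = 0.59, so z = −H ln(0.59).
−ln(0.59) = 0.52763; z = 8007.0 × 0.52763 = 4224.7 m.

z ≈ 4225 m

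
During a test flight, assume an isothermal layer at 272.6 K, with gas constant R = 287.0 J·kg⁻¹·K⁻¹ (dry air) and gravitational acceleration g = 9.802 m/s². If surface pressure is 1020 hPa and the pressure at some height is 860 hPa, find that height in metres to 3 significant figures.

z ≈ 1360 m

Scale height: H = RT/g = 287.0 × 272.6 / 9.802 = 7981.7 m.
Invert the barometric formula: z = H ln(P₀/P).
P₀/P = 1020/860 = 1.1860; ln(1.1860) = 0.17059.
z = 7981.7 × 0.17059 = 1361.6 m.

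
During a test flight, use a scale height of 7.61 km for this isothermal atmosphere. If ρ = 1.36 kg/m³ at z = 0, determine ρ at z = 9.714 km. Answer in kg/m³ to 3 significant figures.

ρ ≈ 0.379 kg/m³

In an isothermal atmosphere, density decays like pressure: ρ = ρ₀ exp(−z/H).
z/H = 9714.0/7610.0 = 1.2765; exp(−1.2765) = 0.27901.
ρ = 1.36 × 0.27901 = 0.37945 kg/m³.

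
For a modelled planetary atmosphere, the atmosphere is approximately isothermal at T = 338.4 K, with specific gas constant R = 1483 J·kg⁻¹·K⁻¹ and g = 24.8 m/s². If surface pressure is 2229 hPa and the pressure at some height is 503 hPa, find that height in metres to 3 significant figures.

z ≈ 30100 m

Scale height: H = RT/g = 1483 × 338.4 / 24.8 = 20236 m.
Invert the barometric formula: z = H ln(P₀/P).
P₀/P = 2229/503 = 4.4314; ln(4.4314) = 1.4887.
z = 20236 × 1.4887 = 30125 m.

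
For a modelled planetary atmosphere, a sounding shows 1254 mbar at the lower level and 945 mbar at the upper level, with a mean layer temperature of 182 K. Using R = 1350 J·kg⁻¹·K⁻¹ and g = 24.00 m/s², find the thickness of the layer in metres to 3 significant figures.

Δz ≈ 2900 m

Hypsometric equation: Δz = (R T̄/g) ln(P₁/P₂).
R T̄/g = 1350 × 182 / 24.00 = 10238 m.
ln(1254/945) = ln(1.3270) = 0.28292.
Δz = 10238 × 0.28292 = 2896.5 m.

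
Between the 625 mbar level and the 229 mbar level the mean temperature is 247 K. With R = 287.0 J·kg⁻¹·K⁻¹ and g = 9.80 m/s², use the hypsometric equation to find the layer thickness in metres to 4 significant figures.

Δz ≈ 7263 m

Hypsometric equation: Δz = (R T̄/g) ln(P₁/P₂).
R T̄/g = 287.0 × 247 / 9.80 = 7233.6 m.
ln(625/229) = ln(2.7293) = 1.0040.
Δz = 7233.6 × 1.0040 = 7262.5 m.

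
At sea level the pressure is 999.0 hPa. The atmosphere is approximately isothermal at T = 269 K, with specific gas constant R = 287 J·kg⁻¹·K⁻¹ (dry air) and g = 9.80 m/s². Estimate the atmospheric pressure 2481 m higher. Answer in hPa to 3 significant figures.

P ≈ 729 hPa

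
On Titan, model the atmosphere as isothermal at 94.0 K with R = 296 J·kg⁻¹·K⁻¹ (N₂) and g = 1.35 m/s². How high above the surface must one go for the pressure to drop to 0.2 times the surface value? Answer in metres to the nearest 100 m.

Scale height: H = RT/g = 296 × 94.0 / 1.35 = 20610 m.
Set P/P₀ = exp(−z/H) = 0.2, so z = −H ln(0.2).
−ln(0.2) = 1.6094; z = 20610 × 1.6094 = 33170 m.

z ≈ 33200 m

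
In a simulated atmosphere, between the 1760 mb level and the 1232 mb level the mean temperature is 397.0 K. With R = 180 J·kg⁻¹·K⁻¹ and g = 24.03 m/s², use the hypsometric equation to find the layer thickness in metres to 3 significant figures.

Hypsometric equation: Δz = (R T̄/g) ln(P₁/P₂).
R T̄/g = 180 × 397.0 / 24.03 = 2973.8 m.
ln(1760/1232) = ln(1.4286) = 0.35669.
Δz = 2973.8 × 0.35669 = 1060.7 m.

Δz ≈ 1060 m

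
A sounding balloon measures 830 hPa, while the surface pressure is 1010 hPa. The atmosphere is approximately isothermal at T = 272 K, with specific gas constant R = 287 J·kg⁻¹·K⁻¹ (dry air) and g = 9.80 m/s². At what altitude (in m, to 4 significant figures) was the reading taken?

z ≈ 1564 m

Scale height: H = RT/g = 287 × 272 / 9.80 = 7965.7 m.
Invert the barometric formula: z = H ln(P₀/P).
P₀/P = 1010/830 = 1.2169; ln(1.2169) = 0.19631.
z = 7965.7 × 0.19631 = 1563.7 m.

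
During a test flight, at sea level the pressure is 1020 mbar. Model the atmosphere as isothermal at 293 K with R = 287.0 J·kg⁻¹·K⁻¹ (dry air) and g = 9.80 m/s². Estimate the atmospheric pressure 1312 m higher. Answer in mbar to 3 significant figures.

Scale height: H = RT/g = 287.0 × 293 / 9.80 = 8580.7 m.
Barometric formula: P = P₀ exp(−z/H).
z/H = 1312.0/8580.7 = 0.15290; exp(−0.15290) = 0.85822.
P = 1020 × 0.85822 = 875.38 mbar.

P ≈ 875 mbar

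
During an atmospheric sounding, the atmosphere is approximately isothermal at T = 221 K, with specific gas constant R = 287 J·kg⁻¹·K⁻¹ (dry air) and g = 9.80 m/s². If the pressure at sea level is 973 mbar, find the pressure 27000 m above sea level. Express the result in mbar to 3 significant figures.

Scale height: H = RT/g = 287 × 221 / 9.80 = 6472.1 m.
Barometric formula: P = P₀ exp(−z/H).
z/H = 27000/6472.1 = 4.1718; exp(−4.1718) = 0.015424.
P = 973 × 0.015424 = 15.008 mbar.

P ≈ 15.0 mbar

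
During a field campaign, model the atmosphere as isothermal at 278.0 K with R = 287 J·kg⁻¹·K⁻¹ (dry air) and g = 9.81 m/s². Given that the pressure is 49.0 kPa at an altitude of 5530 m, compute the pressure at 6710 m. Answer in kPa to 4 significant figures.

P ≈ 42.38 kPa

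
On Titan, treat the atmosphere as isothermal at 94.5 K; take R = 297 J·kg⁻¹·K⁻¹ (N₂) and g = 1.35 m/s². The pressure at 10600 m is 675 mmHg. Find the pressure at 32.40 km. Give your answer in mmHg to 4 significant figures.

P ≈ 236.5 mmHg

Scale height: H = RT/g = 297 × 94.5 / 1.35 = 20790 m.
Between two levels, P₂ = P₁ exp(−Δz/H) with Δz = z₂ − z₁.
Δz = 32400 − 10600 = 21800 m; Δz/H = 21800/20790 = 1.0486.
P₂ = 675 × exp(−1.0486) = 675 × 0.35043 = 236.54 mmHg.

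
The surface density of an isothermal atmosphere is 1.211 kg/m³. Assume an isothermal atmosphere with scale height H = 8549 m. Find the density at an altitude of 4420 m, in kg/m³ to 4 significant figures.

ρ ≈ 0.7221 kg/m³

In an isothermal atmosphere, density decays like pressure: ρ = ρ₀ exp(−z/H).
z/H = 4420.0/8549.0 = 0.51702; exp(−0.51702) = 0.59629.
ρ = 1.211 × 0.59629 = 0.72211 kg/m³.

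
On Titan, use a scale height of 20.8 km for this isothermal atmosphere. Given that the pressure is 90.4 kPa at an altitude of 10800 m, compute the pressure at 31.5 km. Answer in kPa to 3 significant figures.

P ≈ 33.4 kPa

Between two levels, P₂ = P₁ exp(−Δz/H) with Δz = z₂ − z₁.
Δz = 31500 − 10800 = 20700 m; Δz/H = 20700/20800 = 0.99519.
P₂ = 90.4 × exp(−0.99519) = 90.4 × 0.36965 = 33.416 kPa.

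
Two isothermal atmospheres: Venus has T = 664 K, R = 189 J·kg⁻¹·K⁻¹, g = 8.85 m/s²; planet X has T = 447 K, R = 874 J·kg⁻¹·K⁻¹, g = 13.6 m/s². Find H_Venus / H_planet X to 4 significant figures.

H = RT/g for each body.
H_Venus = 189 × 664 / 8.85 = 14180 m.
H_planet X = 874 × 447 / 13.6 = 28726 m.
H_Venus/H_planet X = 14180/28726 = 0.49363.

H_Venus/H_planet X ≈ 0.4936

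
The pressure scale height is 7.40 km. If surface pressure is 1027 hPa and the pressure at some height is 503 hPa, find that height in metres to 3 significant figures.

Invert the barometric formula: z = H ln(P₀/P).
P₀/P = 1027/503 = 2.0417; ln(2.0417) = 0.71378.
z = 7400.0 × 0.71378 = 5282.0 m.

z ≈ 5280 m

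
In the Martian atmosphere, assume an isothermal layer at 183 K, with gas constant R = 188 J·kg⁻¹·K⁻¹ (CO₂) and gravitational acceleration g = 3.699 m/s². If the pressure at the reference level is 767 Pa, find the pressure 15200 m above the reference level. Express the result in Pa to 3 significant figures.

P ≈ 150 Pa

Scale height: H = RT/g = 188 × 183 / 3.699 = 9300.9 m.
Barometric formula: P = P₀ exp(−z/H).
z/H = 15200/9300.9 = 1.6343; exp(−1.6343) = 0.19509.
P = 767 × 0.19509 = 149.63 Pa.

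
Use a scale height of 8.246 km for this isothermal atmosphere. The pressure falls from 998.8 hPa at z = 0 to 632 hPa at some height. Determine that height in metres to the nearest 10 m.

Invert the barometric formula: z = H ln(P₀/P).
P₀/P = 998.8/632 = 1.5804; ln(1.5804) = 0.45768.
z = 8246.0 × 0.45768 = 3774.0 m.

z ≈ 3770 m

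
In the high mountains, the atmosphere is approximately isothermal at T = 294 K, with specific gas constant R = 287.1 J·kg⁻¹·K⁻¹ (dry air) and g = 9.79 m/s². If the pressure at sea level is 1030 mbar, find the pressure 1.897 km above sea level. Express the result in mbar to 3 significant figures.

P ≈ 827 mbar

Scale height: H = RT/g = 287.1 × 294 / 9.79 = 8621.8 m.
Barometric formula: P = P₀ exp(−z/H).
z/H = 1897.0/8621.8 = 0.22002; exp(−0.22002) = 0.80250.
P = 1030 × 0.80250 = 826.58 mbar.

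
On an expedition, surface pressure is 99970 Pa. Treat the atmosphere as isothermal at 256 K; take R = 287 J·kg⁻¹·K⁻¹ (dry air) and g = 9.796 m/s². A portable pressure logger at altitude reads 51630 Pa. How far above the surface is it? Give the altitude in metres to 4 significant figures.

z ≈ 4956 m

Scale height: H = RT/g = 287 × 256 / 9.796 = 7500.2 m.
Invert the barometric formula: z = H ln(P₀/P).
P₀/P = 99970/51630 = 1.9363; ln(1.9363) = 0.66078.
z = 7500.2 × 0.66078 = 4956.0 m.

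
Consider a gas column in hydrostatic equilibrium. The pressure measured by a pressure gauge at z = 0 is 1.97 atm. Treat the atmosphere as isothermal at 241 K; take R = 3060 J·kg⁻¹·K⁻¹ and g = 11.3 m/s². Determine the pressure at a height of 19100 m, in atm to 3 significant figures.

Scale height: H = RT/g = 3060 × 241 / 11.3 = 65262 m.
Barometric formula: P = P₀ exp(−z/H).
z/H = 19100/65262 = 0.29267; exp(−0.29267) = 0.74627.
P = 1.97 × 0.74627 = 1.4702 atm.

P ≈ 1.47 atm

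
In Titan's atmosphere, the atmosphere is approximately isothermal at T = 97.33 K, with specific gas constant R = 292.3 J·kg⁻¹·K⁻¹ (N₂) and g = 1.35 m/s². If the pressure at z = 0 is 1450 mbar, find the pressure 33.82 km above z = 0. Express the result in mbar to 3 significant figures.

Scale height: H = RT/g = 292.3 × 97.33 / 1.35 = 21074 m.
Barometric formula: P = P₀ exp(−z/H).
z/H = 33820/21074 = 1.6048; exp(−1.6048) = 0.20093.
P = 1450 × 0.20093 = 291.35 mbar.

P ≈ 291 mbar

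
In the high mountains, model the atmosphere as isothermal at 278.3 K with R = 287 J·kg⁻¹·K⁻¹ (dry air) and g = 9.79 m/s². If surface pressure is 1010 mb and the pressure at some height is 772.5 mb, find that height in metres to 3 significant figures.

z ≈ 2190 m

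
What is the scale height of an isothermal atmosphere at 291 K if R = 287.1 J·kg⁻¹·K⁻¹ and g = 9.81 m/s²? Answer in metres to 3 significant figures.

The scale height of an isothermal atmosphere is H = RT/g.
H = 287.1 × 291 / 9.81 = 83546/9.81 = 8516.4 m.

H ≈ 8520 m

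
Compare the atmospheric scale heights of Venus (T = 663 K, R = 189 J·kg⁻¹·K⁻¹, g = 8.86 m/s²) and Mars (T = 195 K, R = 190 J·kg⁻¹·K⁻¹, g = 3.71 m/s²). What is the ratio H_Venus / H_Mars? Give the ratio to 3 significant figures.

H_Venus/H_Mars ≈ 1.42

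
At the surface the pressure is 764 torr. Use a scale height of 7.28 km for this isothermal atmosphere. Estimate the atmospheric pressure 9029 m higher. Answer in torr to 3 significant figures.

P ≈ 221 torr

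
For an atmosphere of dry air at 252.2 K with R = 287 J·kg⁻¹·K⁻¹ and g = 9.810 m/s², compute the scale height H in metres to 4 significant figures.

H ≈ 7378 m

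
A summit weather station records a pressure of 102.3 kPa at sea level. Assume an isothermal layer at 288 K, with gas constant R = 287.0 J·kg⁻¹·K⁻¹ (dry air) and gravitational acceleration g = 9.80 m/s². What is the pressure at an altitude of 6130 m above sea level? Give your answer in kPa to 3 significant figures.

P ≈ 49.5 kPa

Scale height: H = RT/g = 287.0 × 288 / 9.80 = 8434.3 m.
Barometric formula: P = P₀ exp(−z/H).
z/H = 6130.0/8434.3 = 0.72679; exp(−0.72679) = 0.48346.
P = 102.3 × 0.48346 = 49.458 kPa.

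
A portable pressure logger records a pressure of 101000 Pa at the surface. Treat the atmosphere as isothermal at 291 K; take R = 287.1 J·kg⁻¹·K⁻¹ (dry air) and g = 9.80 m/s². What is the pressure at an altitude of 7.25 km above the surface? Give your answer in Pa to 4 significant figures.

Scale height: H = RT/g = 287.1 × 291 / 9.80 = 8525.1 m.
Barometric formula: P = P₀ exp(−z/H).
z/H = 7250.0/8525.1 = 0.85043; exp(−0.85043) = 0.42723.
P = 101000 × 0.42723 = 43150 Pa.

P ≈ 43150 Pa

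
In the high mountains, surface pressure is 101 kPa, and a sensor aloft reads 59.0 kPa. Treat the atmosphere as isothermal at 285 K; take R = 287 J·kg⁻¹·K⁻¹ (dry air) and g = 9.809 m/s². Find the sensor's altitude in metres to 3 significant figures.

Scale height: H = RT/g = 287 × 285 / 9.809 = 8338.8 m.
Invert the barometric formula: z = H ln(P₀/P).
P₀/P = 101/59.0 = 1.7119; ln(1.7119) = 0.53760.
z = 8338.8 × 0.53760 = 4482.9 m.

z ≈ 4480 m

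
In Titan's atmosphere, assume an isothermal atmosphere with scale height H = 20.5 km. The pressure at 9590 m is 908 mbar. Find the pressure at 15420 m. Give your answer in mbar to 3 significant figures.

Between two levels, P₂ = P₁ exp(−Δz/H) with Δz = z₂ − z₁.
Δz = 15420 − 9590.0 = 5830.0 m; Δz/H = 5830.0/20500 = 0.28439.
P₂ = 908 × exp(−0.28439) = 908 × 0.75247 = 683.24 mbar.

P ≈ 683 mbar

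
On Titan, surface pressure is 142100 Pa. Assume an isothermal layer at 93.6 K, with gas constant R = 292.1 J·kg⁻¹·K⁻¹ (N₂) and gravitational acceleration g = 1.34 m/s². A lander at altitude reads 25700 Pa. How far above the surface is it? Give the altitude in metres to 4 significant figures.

z ≈ 34890 m

Scale height: H = RT/g = 292.1 × 93.6 / 1.34 = 20403 m.
Invert the barometric formula: z = H ln(P₀/P).
P₀/P = 142100/25700 = 5.5292; ln(5.5292) = 1.7100.
z = 20403 × 1.7100 = 34889 m.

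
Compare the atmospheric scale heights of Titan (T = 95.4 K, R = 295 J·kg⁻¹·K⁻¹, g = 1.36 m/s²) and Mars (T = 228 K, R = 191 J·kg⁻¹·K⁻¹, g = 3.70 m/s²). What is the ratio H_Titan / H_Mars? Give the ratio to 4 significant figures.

H_Titan/H_Mars ≈ 1.758

H = RT/g for each body.
H_Titan = 295 × 95.4 / 1.36 = 20693 m.
H_Mars = 191 × 228 / 3.70 = 11770 m.
H_Titan/H_Mars = 20693/11770 = 1.7581.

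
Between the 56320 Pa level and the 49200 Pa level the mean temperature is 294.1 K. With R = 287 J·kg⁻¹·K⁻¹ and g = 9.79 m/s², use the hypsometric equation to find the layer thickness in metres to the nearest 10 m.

Δz ≈ 1170 m

Hypsometric equation: Δz = (R T̄/g) ln(P₁/P₂).
R T̄/g = 287 × 294.1 / 9.79 = 8621.7 m.
ln(56320/49200) = ln(1.1447) = 0.13514.
Δz = 8621.7 × 0.13514 = 1165.1 m.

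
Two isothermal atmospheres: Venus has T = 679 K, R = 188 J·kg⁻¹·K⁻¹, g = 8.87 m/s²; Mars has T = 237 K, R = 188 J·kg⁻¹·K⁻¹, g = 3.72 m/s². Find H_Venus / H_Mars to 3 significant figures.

H = RT/g for each body.
H_Venus = 188 × 679 / 8.87 = 14391 m.
H_Mars = 188 × 237 / 3.72 = 11977 m.
H_Venus/H_Mars = 14391/11977 = 1.2016.

H_Venus/H_Mars ≈ 1.20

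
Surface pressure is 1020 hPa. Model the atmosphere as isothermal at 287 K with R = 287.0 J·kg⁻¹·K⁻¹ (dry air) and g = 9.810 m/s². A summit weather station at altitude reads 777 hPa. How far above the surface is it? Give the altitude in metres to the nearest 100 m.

Scale height: H = RT/g = 287.0 × 287 / 9.810 = 8396.4 m.
Invert the barometric formula: z = H ln(P₀/P).
P₀/P = 1020/777 = 1.3127; ln(1.3127) = 0.27209.
z = 8396.4 × 0.27209 = 2284.6 m.

z ≈ 2300 m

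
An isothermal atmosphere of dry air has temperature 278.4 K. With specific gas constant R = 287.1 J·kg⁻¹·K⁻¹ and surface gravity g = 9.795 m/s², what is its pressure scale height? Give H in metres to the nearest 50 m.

The scale height of an isothermal atmosphere is H = RT/g.
H = 287.1 × 278.4 / 9.795 = 79929/9.795 = 8160.2 m.

H ≈ 8150 m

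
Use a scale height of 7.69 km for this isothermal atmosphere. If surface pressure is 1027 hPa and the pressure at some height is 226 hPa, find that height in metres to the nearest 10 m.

z ≈ 11640 m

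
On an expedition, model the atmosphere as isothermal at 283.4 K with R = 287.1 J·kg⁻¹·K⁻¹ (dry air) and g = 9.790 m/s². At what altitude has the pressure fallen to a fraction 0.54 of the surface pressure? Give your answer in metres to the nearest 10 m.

Scale height: H = RT/g = 287.1 × 283.4 / 9.790 = 8310.9 m.
Set P/P₀ = exp(−z/H) = 0.54, so z = −H ln(0.54).
−ln(0.54) = 0.61619; z = 8310.9 × 0.61619 = 5121.1 m.

z ≈ 5120 m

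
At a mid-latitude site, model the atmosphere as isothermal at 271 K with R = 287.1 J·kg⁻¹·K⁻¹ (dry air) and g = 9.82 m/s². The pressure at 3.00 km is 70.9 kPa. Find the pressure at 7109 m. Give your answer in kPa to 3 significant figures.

P ≈ 42.2 kPa

Scale height: H = RT/g = 287.1 × 271 / 9.82 = 7923.0 m.
Between two levels, P₂ = P₁ exp(−Δz/H) with Δz = z₂ − z₁.
Δz = 7109.0 − 3000.0 = 4109.0 m; Δz/H = 4109.0/7923.0 = 0.51862.
P₂ = 70.9 × exp(−0.51862) = 70.9 × 0.59534 = 42.210 kPa.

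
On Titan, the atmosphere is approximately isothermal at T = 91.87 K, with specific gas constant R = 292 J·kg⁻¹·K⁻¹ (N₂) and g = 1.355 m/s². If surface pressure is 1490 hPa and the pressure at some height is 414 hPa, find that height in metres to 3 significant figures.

z ≈ 25400 m

Scale height: H = RT/g = 292 × 91.87 / 1.355 = 19798 m.
Invert the barometric formula: z = H ln(P₀/P).
P₀/P = 1490/414 = 3.5990; ln(3.5990) = 1.2807.
z = 19798 × 1.2807 = 25355 m.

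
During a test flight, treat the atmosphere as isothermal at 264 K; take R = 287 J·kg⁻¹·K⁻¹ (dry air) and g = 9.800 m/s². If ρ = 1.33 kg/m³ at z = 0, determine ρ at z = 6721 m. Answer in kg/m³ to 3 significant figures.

ρ ≈ 0.558 kg/m³

Scale height: H = RT/g = 287 × 264 / 9.800 = 7731.4 m.
In an isothermal atmosphere, density decays like pressure: ρ = ρ₀ exp(−z/H).
z/H = 6721.0/7731.4 = 0.86931; exp(−0.86931) = 0.41924.
ρ = 1.33 × 0.41924 = 0.55759 kg/m³.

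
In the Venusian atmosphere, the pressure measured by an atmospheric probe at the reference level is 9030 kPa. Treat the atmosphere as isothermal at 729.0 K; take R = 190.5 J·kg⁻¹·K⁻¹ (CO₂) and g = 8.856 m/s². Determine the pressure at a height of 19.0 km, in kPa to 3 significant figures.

Scale height: H = RT/g = 190.5 × 729.0 / 8.856 = 15681 m.
Barometric formula: P = P₀ exp(−z/H).
z/H = 19000/15681 = 1.2117; exp(−1.2117) = 0.29769.
P = 9030 × 0.29769 = 2688.1 kPa.

P ≈ 2690 kPa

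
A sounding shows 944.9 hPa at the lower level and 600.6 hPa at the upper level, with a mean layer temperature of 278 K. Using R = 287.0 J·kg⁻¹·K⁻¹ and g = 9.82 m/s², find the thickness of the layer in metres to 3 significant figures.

Δz ≈ 3680 m

Hypsometric equation: Δz = (R T̄/g) ln(P₁/P₂).
R T̄/g = 287.0 × 278 / 9.82 = 8124.8 m.
ln(944.9/600.6) = ln(1.5733) = 0.45318.
Δz = 8124.8 × 0.45318 = 3682.0 m.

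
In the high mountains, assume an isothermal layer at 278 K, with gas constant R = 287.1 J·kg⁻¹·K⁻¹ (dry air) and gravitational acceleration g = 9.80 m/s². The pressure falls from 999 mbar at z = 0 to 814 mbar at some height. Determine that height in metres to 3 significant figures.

z ≈ 1670 m

Scale height: H = RT/g = 287.1 × 278 / 9.80 = 8144.3 m.
Invert the barometric formula: z = H ln(P₀/P).
P₀/P = 999/814 = 1.2273; ln(1.2273) = 0.20482.
z = 8144.3 × 0.20482 = 1668.1 m.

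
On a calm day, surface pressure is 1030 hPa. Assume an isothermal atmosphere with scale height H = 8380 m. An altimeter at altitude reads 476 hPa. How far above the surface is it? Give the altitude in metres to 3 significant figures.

Invert the barometric formula: z = H ln(P₀/P).
P₀/P = 1030/476 = 2.1639; ln(2.1639) = 0.77191.
z = 8380.0 × 0.77191 = 6468.6 m.

z ≈ 6470 m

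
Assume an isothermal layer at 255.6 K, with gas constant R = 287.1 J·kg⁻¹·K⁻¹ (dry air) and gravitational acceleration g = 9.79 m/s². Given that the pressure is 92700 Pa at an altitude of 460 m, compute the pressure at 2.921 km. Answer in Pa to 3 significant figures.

P ≈ 66800 Pa

Scale height: H = RT/g = 287.1 × 255.6 / 9.79 = 7495.7 m.
Between two levels, P₂ = P₁ exp(−Δz/H) with Δz = z₂ − z₁.
Δz = 2921.0 − 460.00 = 2461.0 m; Δz/H = 2461.0/7495.7 = 0.32832.
P₂ = 92700 × exp(−0.32832) = 92700 × 0.72013 = 66756 Pa.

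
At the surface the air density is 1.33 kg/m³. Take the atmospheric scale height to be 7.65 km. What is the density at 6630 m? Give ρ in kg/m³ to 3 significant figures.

ρ ≈ 0.559 kg/m³

In an isothermal atmosphere, density decays like pressure: ρ = ρ₀ exp(−z/H).
z/H = 6630.0/7650.0 = 0.86667; exp(−0.86667) = 0.42035.
ρ = 1.33 × 0.42035 = 0.55907 kg/m³.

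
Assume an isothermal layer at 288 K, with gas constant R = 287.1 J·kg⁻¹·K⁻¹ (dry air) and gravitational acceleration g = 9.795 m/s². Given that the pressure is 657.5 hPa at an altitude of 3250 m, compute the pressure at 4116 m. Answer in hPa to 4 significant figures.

Scale height: H = RT/g = 287.1 × 288 / 9.795 = 8441.5 m.
Between two levels, P₂ = P₁ exp(−Δz/H) with Δz = z₂ − z₁.
Δz = 4116.0 − 3250.0 = 866.00 m; Δz/H = 866.00/8441.5 = 0.10259.
P₂ = 657.5 × exp(−0.10259) = 657.5 × 0.90250 = 593.39 hPa.

P ≈ 593.4 hPa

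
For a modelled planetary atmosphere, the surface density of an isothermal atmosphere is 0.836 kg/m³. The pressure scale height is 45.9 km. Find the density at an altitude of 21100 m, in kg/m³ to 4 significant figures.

In an isothermal atmosphere, density decays like pressure: ρ = ρ₀ exp(−z/H).
z/H = 21100/45900 = 0.45969; exp(−0.45969) = 0.63148.
ρ = 0.836 × 0.63148 = 0.52792 kg/m³.

ρ ≈ 0.5279 kg/m³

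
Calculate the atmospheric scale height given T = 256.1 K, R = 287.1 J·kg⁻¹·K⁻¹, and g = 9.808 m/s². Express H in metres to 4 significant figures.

H ≈ 7497 m

The scale height of an isothermal atmosphere is H = RT/g.
H = 287.1 × 256.1 / 9.808 = 73526/9.808 = 7496.5 m.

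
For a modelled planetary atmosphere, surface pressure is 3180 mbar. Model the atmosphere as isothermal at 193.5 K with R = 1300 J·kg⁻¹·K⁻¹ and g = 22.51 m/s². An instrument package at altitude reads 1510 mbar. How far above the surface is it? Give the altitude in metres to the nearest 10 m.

Scale height: H = RT/g = 1300 × 193.5 / 22.51 = 11175 m.
Invert the barometric formula: z = H ln(P₀/P).
P₀/P = 3180/1510 = 2.1060; ln(2.1060) = 0.74479.
z = 11175 × 0.74479 = 8323.0 m.

z ≈ 8320 m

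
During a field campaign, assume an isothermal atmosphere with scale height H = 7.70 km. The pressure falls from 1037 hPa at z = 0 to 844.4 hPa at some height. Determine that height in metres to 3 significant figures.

Invert the barometric formula: z = H ln(P₀/P).
P₀/P = 1037/844.4 = 1.2281; ln(1.2281) = 0.20547.
z = 7700.0 × 0.20547 = 1582.1 m.

z ≈ 1580 m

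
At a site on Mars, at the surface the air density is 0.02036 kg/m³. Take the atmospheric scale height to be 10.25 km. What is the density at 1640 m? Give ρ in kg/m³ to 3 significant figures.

In an isothermal atmosphere, density decays like pressure: ρ = ρ₀ exp(−z/H).
z/H = 1640.0/10250 = 0.16000; exp(−0.16000) = 0.85214.
ρ = 0.02036 × 0.85214 = 0.017350 kg/m³.

ρ ≈ 0.0173 kg/m³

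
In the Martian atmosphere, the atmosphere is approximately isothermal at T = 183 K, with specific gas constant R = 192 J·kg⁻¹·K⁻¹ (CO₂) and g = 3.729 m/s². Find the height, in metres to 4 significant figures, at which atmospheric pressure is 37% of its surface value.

z ≈ 9368 m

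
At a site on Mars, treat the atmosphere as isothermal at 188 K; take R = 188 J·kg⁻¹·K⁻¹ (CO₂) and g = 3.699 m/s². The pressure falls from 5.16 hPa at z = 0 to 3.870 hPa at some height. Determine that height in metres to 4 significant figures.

Scale height: H = RT/g = 188 × 188 / 3.699 = 9555.0 m.
Invert the barometric formula: z = H ln(P₀/P).
P₀/P = 5.16/3.870 = 1.3333; ln(1.3333) = 0.28766.
z = 9555.0 × 0.28766 = 2748.6 m.

z ≈ 2749 m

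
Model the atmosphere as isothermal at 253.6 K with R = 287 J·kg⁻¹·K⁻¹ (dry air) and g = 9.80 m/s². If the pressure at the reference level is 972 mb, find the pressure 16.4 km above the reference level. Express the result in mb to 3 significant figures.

P ≈ 107 mb

Scale height: H = RT/g = 287 × 253.6 / 9.80 = 7426.9 m.
Barometric formula: P = P₀ exp(−z/H).
z/H = 16400/7426.9 = 2.2082; exp(−2.2082) = 0.10990.
P = 972 × 0.10990 = 106.82 mb.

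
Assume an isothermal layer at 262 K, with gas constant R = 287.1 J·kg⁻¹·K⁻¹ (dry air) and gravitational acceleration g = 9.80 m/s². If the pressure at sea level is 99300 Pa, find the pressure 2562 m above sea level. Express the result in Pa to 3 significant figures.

P ≈ 71100 Pa

Scale height: H = RT/g = 287.1 × 262 / 9.80 = 7675.5 m.
Barometric formula: P = P₀ exp(−z/H).
z/H = 2562.0/7675.5 = 0.33379; exp(−0.33379) = 0.71620.
P = 99300 × 0.71620 = 71119 Pa.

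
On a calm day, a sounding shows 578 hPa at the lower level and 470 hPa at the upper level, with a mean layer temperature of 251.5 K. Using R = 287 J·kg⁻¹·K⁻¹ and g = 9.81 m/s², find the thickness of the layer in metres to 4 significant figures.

Δz ≈ 1522 m

Hypsometric equation: Δz = (R T̄/g) ln(P₁/P₂).
R T̄/g = 287 × 251.5 / 9.81 = 7357.8 m.
ln(578/470) = ln(1.2298) = 0.20685.
Δz = 7357.8 × 0.20685 = 1522.0 m.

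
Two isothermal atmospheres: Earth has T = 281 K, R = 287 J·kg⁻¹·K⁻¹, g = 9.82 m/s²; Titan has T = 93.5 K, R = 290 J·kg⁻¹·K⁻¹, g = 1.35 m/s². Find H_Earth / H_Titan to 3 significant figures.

H_Earth/H_Titan ≈ 0.409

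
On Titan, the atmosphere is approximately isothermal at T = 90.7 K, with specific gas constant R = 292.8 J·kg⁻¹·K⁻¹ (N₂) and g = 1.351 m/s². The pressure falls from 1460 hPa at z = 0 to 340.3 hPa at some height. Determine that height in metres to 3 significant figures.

Scale height: H = RT/g = 292.8 × 90.7 / 1.351 = 19657 m.
Invert the barometric formula: z = H ln(P₀/P).
P₀/P = 1460/340.3 = 4.2903; ln(4.2903) = 1.4564.
z = 19657 × 1.4564 = 28628 m.

z ≈ 28600 m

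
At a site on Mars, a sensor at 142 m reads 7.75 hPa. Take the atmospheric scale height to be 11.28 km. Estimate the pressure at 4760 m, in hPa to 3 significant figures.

Between two levels, P₂ = P₁ exp(−Δz/H) with Δz = z₂ − z₁.
Δz = 4760.0 − 142.00 = 4618.0 m; Δz/H = 4618.0/11280 = 0.40940.
P₂ = 7.75 × exp(−0.40940) = 7.75 × 0.66405 = 5.1464 hPa.

P ≈ 5.15 hPa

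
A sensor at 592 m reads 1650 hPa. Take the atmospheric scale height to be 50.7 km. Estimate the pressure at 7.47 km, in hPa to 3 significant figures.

P ≈ 1440 hPa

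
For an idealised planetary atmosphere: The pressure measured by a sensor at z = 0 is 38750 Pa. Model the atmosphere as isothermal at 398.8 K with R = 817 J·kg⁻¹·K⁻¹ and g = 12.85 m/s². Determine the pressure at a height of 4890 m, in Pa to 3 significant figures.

Scale height: H = RT/g = 817 × 398.8 / 12.85 = 25356 m.
Barometric formula: P = P₀ exp(−z/H).
z/H = 4890.0/25356 = 0.19285; exp(−0.19285) = 0.82461.
P = 38750 × 0.82461 = 31954 Pa.

P ≈ 32000 Pa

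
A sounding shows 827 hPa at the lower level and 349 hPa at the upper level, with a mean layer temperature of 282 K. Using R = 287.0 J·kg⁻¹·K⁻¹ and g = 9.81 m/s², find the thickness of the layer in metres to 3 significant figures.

Hypsometric equation: Δz = (R T̄/g) ln(P₁/P₂).
R T̄/g = 287.0 × 282 / 9.81 = 8250.2 m.
ln(827/349) = ln(2.3696) = 0.86272.
Δz = 8250.2 × 0.86272 = 7117.6 m.

Δz ≈ 7120 m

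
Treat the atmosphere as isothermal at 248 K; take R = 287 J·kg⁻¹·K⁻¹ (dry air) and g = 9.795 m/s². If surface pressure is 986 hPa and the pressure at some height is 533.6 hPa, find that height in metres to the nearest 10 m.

Scale height: H = RT/g = 287 × 248 / 9.795 = 7266.6 m.
Invert the barometric formula: z = H ln(P₀/P).
P₀/P = 986/533.6 = 1.8478; ln(1.8478) = 0.61400.
z = 7266.6 × 0.61400 = 4461.7 m.

z ≈ 4460 m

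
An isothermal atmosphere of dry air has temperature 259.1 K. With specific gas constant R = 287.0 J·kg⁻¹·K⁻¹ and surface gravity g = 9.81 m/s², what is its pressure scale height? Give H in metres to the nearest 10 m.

The scale height of an isothermal atmosphere is H = RT/g.
H = 287.0 × 259.1 / 9.81 = 74362/9.81 = 7580.2 m.

H ≈ 7580 m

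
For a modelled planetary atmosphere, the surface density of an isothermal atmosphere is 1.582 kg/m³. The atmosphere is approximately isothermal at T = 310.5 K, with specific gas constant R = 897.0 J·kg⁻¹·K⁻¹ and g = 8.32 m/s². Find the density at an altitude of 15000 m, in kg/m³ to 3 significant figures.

ρ ≈ 1.01 kg/m³

Scale height: H = RT/g = 897.0 × 310.5 / 8.32 = 33476 m.
In an isothermal atmosphere, density decays like pressure: ρ = ρ₀ exp(−z/H).
z/H = 15000/33476 = 0.44808; exp(−0.44808) = 0.63885.
ρ = 1.582 × 0.63885 = 1.0107 kg/m³.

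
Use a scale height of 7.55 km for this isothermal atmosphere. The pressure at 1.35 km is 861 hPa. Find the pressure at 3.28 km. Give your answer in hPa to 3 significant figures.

P ≈ 667 hPa

Between two levels, P₂ = P₁ exp(−Δz/H) with Δz = z₂ − z₁.
Δz = 3280.0 − 1350.0 = 1930.0 m; Δz/H = 1930.0/7550.0 = 0.25563.
P₂ = 861 × exp(−0.25563) = 861 × 0.77443 = 666.78 hPa.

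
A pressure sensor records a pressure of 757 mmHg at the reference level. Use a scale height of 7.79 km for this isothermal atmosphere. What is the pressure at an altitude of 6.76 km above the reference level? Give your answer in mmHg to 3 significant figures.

P ≈ 318 mmHg

Barometric formula: P = P₀ exp(−z/H).
z/H = 6760.0/7790.0 = 0.86778; exp(−0.86778) = 0.41988.
P = 757 × 0.41988 = 317.85 mmHg.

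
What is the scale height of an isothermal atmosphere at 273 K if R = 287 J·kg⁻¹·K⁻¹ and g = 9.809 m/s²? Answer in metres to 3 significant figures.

H ≈ 7990 m

The scale height of an isothermal atmosphere is H = RT/g.
H = 287 × 273 / 9.809 = 78351/9.809 = 7987.7 m.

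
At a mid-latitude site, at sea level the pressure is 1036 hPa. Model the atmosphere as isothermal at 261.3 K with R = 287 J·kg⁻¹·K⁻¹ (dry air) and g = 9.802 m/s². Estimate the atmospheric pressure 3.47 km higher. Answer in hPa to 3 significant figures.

Scale height: H = RT/g = 287 × 261.3 / 9.802 = 7650.8 m.
Barometric formula: P = P₀ exp(−z/H).
z/H = 3470.0/7650.8 = 0.45355; exp(−0.45355) = 0.63537.
P = 1036 × 0.63537 = 658.24 hPa.

P ≈ 658 hPa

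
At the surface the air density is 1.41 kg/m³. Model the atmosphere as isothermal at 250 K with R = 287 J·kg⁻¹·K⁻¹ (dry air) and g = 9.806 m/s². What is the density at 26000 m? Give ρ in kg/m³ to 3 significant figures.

ρ ≈ 0.0404 kg/m³

Scale height: H = RT/g = 287 × 250 / 9.806 = 7316.9 m.
In an isothermal atmosphere, density decays like pressure: ρ = ρ₀ exp(−z/H).
z/H = 26000/7316.9 = 3.5534; exp(−3.5534) = 0.028627.
ρ = 1.41 × 0.028627 = 0.040364 kg/m³.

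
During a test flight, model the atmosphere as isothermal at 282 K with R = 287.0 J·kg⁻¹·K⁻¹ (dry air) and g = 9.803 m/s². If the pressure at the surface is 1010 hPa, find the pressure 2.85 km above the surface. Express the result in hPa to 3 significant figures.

P ≈ 715 hPa

Scale height: H = RT/g = 287.0 × 282 / 9.803 = 8256.0 m.
Barometric formula: P = P₀ exp(−z/H).
z/H = 2850.0/8256.0 = 0.34520; exp(−0.34520) = 0.70808.
P = 1010 × 0.70808 = 715.16 hPa.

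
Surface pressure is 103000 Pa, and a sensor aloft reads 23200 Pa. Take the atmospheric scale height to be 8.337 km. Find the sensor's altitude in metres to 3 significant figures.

Invert the barometric formula: z = H ln(P₀/P).
P₀/P = 103000/23200 = 4.4397; ln(4.4397) = 1.4906.
z = 8337.0 × 1.4906 = 12427 m.

z ≈ 12400 m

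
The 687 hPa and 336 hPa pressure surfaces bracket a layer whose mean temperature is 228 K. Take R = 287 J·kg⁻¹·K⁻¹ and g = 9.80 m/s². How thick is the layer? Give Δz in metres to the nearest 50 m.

Δz ≈ 4800 m

Hypsometric equation: Δz = (R T̄/g) ln(P₁/P₂).
R T̄/g = 287 × 228 / 9.80 = 6677.1 m.
ln(687/336) = ln(2.0446) = 0.71520.
Δz = 6677.1 × 0.71520 = 4775.5 m.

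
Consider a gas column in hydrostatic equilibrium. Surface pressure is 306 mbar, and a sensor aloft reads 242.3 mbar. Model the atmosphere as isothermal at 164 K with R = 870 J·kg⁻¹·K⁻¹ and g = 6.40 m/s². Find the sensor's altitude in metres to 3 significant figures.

z ≈ 5200 m

Scale height: H = RT/g = 870 × 164 / 6.40 = 22294 m.
Invert the barometric formula: z = H ln(P₀/P).
P₀/P = 306/242.3 = 1.2629; ln(1.2629) = 0.23341.
z = 22294 × 0.23341 = 5203.6 m.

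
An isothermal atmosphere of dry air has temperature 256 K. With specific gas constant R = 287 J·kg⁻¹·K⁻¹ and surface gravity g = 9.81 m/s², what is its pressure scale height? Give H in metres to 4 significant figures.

H ≈ 7490 m

The scale height of an isothermal atmosphere is H = RT/g.
H = 287 × 256 / 9.81 = 73472/9.81 = 7489.5 m.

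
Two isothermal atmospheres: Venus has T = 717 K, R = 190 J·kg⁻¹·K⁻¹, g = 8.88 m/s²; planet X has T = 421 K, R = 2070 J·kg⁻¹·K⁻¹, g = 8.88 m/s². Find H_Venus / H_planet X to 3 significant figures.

H_Venus/H_planet X ≈ 0.156

H = RT/g for each body.
H_Venus = 190 × 717 / 8.88 = 15341 m.
H_planet X = 2070 × 421 / 8.88 = 98139 m.
H_Venus/H_planet X = 15341/98139 = 0.15632.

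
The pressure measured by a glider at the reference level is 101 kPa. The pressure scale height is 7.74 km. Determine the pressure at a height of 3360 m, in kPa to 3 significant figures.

P ≈ 65.4 kPa

Barometric formula: P = P₀ exp(−z/H).
z/H = 3360.0/7740.0 = 0.43411; exp(−0.43411) = 0.64784.
P = 101 × 0.64784 = 65.432 kPa.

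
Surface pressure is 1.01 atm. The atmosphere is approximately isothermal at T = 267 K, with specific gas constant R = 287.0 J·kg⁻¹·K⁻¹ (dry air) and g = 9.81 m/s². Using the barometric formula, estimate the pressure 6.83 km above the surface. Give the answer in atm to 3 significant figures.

P ≈ 0.421 atm

Scale height: H = RT/g = 287.0 × 267 / 9.81 = 7811.3 m.
Barometric formula: P = P₀ exp(−z/H).
z/H = 6830.0/7811.3 = 0.87437; exp(−0.87437) = 0.41712.
P = 1.01 × 0.41712 = 0.42129 atm.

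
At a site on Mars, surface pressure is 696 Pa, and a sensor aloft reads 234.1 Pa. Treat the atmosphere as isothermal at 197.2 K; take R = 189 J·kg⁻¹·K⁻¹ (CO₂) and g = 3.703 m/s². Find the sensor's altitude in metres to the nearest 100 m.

z ≈ 11000 m

Scale height: H = RT/g = 189 × 197.2 / 3.703 = 10065 m.
Invert the barometric formula: z = H ln(P₀/P).
P₀/P = 696/234.1 = 2.9731; ln(2.9731) = 1.0896.
z = 10065 × 1.0896 = 10967 m.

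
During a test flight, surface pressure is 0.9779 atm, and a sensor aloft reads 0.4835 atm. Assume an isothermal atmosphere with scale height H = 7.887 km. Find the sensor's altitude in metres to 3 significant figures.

z ≈ 5560 m

Invert the barometric formula: z = H ln(P₀/P).
P₀/P = 0.9779/0.4835 = 2.0225; ln(2.0225) = 0.70433.
z = 7887.0 × 0.70433 = 5555.1 m.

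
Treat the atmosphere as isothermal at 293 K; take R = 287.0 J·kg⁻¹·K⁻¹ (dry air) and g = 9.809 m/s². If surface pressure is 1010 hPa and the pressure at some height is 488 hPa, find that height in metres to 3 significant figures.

z ≈ 6240 m

Scale height: H = RT/g = 287.0 × 293 / 9.809 = 8572.8 m.
Invert the barometric formula: z = H ln(P₀/P).
P₀/P = 1010/488 = 2.0697; ln(2.0697) = 0.72740.
z = 8572.8 × 0.72740 = 6235.9 m.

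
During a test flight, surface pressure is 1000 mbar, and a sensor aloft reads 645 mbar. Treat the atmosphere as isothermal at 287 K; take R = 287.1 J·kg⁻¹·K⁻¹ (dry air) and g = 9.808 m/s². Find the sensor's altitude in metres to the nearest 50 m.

Scale height: H = RT/g = 287.1 × 287 / 9.808 = 8401.1 m.
Invert the barometric formula: z = H ln(P₀/P).
P₀/P = 1000/645 = 1.5504; ln(1.5504) = 0.43851.
z = 8401.1 × 0.43851 = 3684.0 m.

z ≈ 3700 m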